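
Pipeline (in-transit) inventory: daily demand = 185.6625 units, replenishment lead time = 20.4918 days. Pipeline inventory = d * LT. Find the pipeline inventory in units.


Pipeline = 185.6625 * 20.4918 = 3804.5588

3804.5588 units


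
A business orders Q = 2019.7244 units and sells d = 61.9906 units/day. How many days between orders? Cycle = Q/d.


Cycle = 2019.7244 / 61.9906 = 32.5811

32.5811 days


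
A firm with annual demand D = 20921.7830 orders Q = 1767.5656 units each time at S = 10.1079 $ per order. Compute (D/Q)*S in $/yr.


Number of orders = D/Q = 11.8365
Cost = 11.8365 * 10.1079 = 119.6421

119.6421 $/yr


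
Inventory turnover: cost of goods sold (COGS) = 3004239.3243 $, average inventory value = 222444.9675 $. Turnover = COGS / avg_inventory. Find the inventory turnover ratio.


Turnover = 3004239.3243 / 222444.9675 = 13.5055

13.5055


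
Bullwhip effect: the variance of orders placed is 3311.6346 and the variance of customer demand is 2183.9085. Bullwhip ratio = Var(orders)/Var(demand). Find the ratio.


BW = 3311.6346 / 2183.9085 = 1.5164

1.5164


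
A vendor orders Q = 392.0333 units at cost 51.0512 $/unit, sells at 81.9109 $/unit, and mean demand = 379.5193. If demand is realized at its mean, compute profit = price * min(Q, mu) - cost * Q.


Sales at mu = min(392.0333, 379.5193) = 379.5193
Revenue = 81.9109 * 379.5193 = 31086.7674
Total cost = 51.0512 * 392.0333 = 20013.7704
Profit = 31086.7674 - 20013.7704 = 11072.9970

11072.9970 $


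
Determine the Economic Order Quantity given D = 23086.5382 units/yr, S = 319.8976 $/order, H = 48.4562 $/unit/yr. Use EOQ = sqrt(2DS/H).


2*D*S = 2 * 23086.5382 * 319.8976 = 14770656.3250
2*D*S/H = 304824.9001
EOQ = sqrt(304824.9001) = 552.1095

552.1095 units


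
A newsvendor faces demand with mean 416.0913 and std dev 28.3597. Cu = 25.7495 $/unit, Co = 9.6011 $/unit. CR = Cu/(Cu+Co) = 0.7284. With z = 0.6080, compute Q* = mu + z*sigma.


CR = Cu/(Cu+Co) = 25.7495/(25.7495+9.6011) = 0.7284
z = 0.6080
Q* = 416.0913 + 0.6080 * 28.3597 = 433.3340

433.3340 units


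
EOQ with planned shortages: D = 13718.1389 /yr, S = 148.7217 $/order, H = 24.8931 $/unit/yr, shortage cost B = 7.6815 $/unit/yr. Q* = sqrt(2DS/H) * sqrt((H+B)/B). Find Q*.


sqrt(2DS/H) = 404.8650
sqrt((H+B)/B) = 2.0593
Q* = 404.8650 * 2.0593 = 833.7326

833.7326 units


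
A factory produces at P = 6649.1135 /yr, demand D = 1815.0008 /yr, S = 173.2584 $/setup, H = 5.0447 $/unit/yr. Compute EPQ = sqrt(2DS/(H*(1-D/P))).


1 - D/P = 1 - 0.2730 = 0.7270
H*(1-D/P) = 3.6677
2DS = 628928.2692
EPQ = sqrt(171479.7125) = 414.1011

414.1011 units


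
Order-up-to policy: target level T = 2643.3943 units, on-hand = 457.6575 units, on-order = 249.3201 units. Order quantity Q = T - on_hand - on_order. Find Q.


Inventory position = OH + OO = 457.6575 + 249.3201 = 706.9776
Q = 2643.3943 - 706.9776 = 1936.4167

1936.4167 units


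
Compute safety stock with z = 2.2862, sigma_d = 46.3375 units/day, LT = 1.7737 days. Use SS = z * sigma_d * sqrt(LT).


sqrt(LT) = sqrt(1.7737) = 1.3318
SS = 2.2862 * 46.3375 * 1.3318 = 141.0870

141.0870 units


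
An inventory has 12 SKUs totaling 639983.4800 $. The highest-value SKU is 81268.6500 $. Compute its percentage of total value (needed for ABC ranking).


Top item = 81268.6500
Total = 639983.4800
Percentage = 81268.6500 / 639983.4800 * 100 = 12.6986

12.6986%


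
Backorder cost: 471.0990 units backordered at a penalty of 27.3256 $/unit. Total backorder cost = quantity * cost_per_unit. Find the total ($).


Total = 471.0990 * 27.3256 = 12873.0628

12873.0628 $


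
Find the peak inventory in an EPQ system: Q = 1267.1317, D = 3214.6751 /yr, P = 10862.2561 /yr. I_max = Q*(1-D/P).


D/P = 0.2959
1 - D/P = 0.7041
I_max = 1267.1317 * 0.7041 = 892.1252

892.1252 units


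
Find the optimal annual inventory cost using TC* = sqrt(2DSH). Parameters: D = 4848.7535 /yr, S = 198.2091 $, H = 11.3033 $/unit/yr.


2*D*S*H = 21726458.7649
TC* = sqrt(21726458.7649) = 4661.1650

4661.1650 $/yr


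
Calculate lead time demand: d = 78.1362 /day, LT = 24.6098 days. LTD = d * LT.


LTD = 78.1362 * 24.6098 = 1922.9163

1922.9163 units


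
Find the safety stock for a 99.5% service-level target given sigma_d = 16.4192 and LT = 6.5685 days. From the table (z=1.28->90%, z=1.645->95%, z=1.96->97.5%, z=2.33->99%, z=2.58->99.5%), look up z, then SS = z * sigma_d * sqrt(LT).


From the table, SL = 99.5% corresponds to z = 2.58
sqrt(LT) = sqrt(6.5685) = 2.5629
SS = 2.58 * 16.4192 * 2.5629 = 108.5687

108.5687 units


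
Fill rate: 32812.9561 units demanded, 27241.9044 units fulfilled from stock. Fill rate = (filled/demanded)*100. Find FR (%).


FR = 27241.9044 / 32812.9561 * 100 = 83.0218

83.0218%


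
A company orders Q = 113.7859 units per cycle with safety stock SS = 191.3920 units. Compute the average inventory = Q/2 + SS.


Q/2 = 56.8929
Avg = 56.8929 + 191.3920 = 248.2849

248.2849 units


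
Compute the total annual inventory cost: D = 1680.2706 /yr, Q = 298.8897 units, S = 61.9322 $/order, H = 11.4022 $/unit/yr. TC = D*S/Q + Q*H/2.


Ordering cost = D*S/Q = 348.1647
Holding cost = Q*H/2 = 1704.0001
TC = 348.1647 + 1704.0001 = 2052.1648

2052.1648 $/yr


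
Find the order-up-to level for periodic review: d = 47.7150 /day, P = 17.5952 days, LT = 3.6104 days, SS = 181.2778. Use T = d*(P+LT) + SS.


P + LT = 21.2056
d*(P+LT) = 47.7150 * 21.2056 = 1011.8252
T = 1011.8252 + 181.2778 = 1193.1030

1193.1030 units


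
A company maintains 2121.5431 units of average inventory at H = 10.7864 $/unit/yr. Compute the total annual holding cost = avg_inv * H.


Cost = 2121.5431 * 10.7864 = 22883.8125

22883.8125 $/yr


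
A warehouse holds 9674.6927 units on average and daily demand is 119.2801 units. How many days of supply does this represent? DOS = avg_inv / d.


DOS = 9674.6927 / 119.2801 = 81.1090

81.1090 days


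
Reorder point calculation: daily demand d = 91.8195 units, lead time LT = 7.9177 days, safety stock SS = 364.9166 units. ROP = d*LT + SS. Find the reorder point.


d*LT = 91.8195 * 7.9177 = 726.9993
ROP = 726.9993 + 364.9166 = 1091.9159

1091.9159 units


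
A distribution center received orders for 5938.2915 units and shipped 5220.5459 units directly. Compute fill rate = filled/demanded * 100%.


FR = 5220.5459 / 5938.2915 * 100 = 87.9133

87.9133%


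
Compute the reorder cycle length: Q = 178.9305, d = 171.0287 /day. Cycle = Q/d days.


Cycle = 178.9305 / 171.0287 = 1.0462

1.0462 days


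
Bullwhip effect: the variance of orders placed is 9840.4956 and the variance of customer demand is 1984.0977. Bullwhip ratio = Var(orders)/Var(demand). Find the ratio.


BW = 9840.4956 / 1984.0977 = 4.9597

4.9597


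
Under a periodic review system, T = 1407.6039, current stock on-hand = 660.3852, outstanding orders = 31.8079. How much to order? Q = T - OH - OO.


Inventory position = OH + OO = 660.3852 + 31.8079 = 692.1931
Q = 1407.6039 - 692.1931 = 715.4108

715.4108 units


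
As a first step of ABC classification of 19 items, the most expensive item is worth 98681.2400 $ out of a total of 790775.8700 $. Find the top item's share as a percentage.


Top item = 98681.2400
Total = 790775.8700
Percentage = 98681.2400 / 790775.8700 * 100 = 12.4790

12.4790%


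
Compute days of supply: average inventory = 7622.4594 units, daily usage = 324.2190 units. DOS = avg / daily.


DOS = 7622.4594 / 324.2190 = 23.5102

23.5102 days


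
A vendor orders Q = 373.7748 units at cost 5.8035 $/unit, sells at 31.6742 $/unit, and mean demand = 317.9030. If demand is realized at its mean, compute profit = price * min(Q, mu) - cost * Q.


Sales at mu = min(373.7748, 317.9030) = 317.9030
Revenue = 31.6742 * 317.9030 = 10069.3232
Total cost = 5.8035 * 373.7748 = 2169.2021
Profit = 10069.3232 - 2169.2021 = 7900.1212

7900.1212 $


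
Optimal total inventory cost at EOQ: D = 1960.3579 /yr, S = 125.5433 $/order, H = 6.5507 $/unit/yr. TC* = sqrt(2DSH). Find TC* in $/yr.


2*D*S*H = 3224382.9330
TC* = sqrt(3224382.9330) = 1795.6567

1795.6567 $/yr


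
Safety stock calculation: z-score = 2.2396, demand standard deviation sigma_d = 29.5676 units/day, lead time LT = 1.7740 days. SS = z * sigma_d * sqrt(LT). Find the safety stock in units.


sqrt(LT) = sqrt(1.7740) = 1.3319
SS = 2.2396 * 29.5676 * 1.3319 = 88.1989

88.1989 units


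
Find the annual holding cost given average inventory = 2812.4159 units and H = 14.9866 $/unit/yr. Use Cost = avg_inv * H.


Cost = 2812.4159 * 14.9866 = 42148.5521

42148.5521 $/yr


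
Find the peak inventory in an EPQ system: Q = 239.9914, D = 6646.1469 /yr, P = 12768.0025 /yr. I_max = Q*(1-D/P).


D/P = 0.5205
1 - D/P = 0.4795
I_max = 239.9914 * 0.4795 = 115.0683

115.0683 units


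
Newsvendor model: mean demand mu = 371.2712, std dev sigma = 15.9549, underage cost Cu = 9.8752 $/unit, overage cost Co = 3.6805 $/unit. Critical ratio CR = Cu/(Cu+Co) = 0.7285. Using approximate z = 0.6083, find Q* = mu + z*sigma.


CR = Cu/(Cu+Co) = 9.8752/(9.8752+3.6805) = 0.7285
z = 0.6083
Q* = 371.2712 + 0.6083 * 15.9549 = 380.9766

380.9766 units


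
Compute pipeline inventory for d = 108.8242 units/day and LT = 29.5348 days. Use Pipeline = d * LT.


Pipeline = 108.8242 * 29.5348 = 3214.1010

3214.1010 units


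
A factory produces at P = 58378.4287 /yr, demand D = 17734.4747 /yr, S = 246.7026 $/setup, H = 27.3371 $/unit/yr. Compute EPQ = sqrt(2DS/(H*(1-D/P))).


1 - D/P = 1 - 0.3038 = 0.6962
H*(1-D/P) = 19.0325
2DS = 8750282.0362
EPQ = sqrt(459754.5756) = 678.0520

678.0520 units


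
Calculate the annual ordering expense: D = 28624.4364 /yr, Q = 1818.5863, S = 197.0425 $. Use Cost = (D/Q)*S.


Number of orders = D/Q = 15.7399
Cost = 15.7399 * 197.0425 = 3101.4368

3101.4368 $/yr


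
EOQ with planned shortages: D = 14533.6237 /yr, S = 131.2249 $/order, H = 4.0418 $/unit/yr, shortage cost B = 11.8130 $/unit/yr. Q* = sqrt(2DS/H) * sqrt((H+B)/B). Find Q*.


sqrt(2DS/H) = 971.4550
sqrt((H+B)/B) = 1.1585
Q* = 971.4550 * 1.1585 = 1125.4416

1125.4416 units


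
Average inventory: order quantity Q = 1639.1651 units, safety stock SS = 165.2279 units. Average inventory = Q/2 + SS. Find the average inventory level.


Q/2 = 819.5825
Avg = 819.5825 + 165.2279 = 984.8104

984.8104 units


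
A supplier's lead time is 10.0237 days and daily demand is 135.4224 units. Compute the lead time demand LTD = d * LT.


LTD = 135.4224 * 10.0237 = 1357.4335

1357.4335 units


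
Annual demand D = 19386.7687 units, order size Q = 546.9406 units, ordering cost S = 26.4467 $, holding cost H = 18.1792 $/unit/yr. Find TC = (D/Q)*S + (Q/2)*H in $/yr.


Ordering cost = D*S/Q = 937.4255
Holding cost = Q*H/2 = 4971.4713
TC = 937.4255 + 4971.4713 = 5908.8968

5908.8968 $/yr


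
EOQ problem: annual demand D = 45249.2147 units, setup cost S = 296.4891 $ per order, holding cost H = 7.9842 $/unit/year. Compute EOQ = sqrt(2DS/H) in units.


2*D*S = 2 * 45249.2147 * 296.4891 = 26831797.8842
2*D*S/H = 3360611.9441
EOQ = sqrt(3360611.9441) = 1833.1972

1833.1972 units


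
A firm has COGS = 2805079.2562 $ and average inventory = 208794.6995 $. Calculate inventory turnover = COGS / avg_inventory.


Turnover = 2805079.2562 / 208794.6995 = 13.4346

13.4346


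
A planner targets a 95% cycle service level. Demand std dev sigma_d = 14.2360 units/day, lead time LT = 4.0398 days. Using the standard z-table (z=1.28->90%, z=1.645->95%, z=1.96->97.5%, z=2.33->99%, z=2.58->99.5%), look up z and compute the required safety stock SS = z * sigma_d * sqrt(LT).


From the table, SL = 95% corresponds to z = 1.645
sqrt(LT) = sqrt(4.0398) = 2.0099
SS = 1.645 * 14.2360 * 2.0099 = 47.0689

47.0689 units


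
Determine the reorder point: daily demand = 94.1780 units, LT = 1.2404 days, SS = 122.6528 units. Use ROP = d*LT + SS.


d*LT = 94.1780 * 1.2404 = 116.8184
ROP = 116.8184 + 122.6528 = 239.4712

239.4712 units


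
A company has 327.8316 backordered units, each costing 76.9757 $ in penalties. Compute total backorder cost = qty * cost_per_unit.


Total = 327.8316 * 76.9757 = 25235.0669

25235.0669 $


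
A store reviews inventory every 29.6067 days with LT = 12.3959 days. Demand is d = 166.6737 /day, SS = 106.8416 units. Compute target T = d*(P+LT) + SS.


P + LT = 42.0026
d*(P+LT) = 166.6737 * 42.0026 = 7000.7288
T = 7000.7288 + 106.8416 = 7107.5704

7107.5704 units


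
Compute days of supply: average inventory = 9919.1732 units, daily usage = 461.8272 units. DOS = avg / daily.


DOS = 9919.1732 / 461.8272 = 21.4781

21.4781 days


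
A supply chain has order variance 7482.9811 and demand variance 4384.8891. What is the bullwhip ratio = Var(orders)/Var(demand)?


BW = 7482.9811 / 4384.8891 = 1.7065

1.7065


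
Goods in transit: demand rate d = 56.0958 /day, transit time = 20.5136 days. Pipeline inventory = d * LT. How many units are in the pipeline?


Pipeline = 56.0958 * 20.5136 = 1150.7268

1150.7268 units


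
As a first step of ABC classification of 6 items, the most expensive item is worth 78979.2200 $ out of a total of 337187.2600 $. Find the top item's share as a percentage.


Top item = 78979.2200
Total = 337187.2600
Percentage = 78979.2200 / 337187.2600 * 100 = 23.4230

23.4230%


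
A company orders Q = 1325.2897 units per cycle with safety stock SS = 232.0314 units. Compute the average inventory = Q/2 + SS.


Q/2 = 662.6449
Avg = 662.6449 + 232.0314 = 894.6762

894.6762 units


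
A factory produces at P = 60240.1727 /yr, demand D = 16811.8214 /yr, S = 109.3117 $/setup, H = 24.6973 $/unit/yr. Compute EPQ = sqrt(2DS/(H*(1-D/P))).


1 - D/P = 1 - 0.2791 = 0.7209
H*(1-D/P) = 17.8048
2DS = 3675457.5547
EPQ = sqrt(206430.9449) = 454.3467

454.3467 units


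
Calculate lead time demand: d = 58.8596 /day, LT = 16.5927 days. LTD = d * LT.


LTD = 58.8596 * 16.5927 = 976.6397

976.6397 units


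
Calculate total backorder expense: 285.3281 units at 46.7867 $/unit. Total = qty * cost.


Total = 285.3281 * 46.7867 = 13349.5602

13349.5602 $


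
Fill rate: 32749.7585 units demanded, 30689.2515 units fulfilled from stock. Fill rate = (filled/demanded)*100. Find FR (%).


FR = 30689.2515 / 32749.7585 * 100 = 93.7083

93.7083%


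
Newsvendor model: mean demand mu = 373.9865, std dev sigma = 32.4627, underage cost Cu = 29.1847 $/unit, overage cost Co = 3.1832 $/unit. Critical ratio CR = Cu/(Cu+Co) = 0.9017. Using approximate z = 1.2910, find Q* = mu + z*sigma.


CR = Cu/(Cu+Co) = 29.1847/(29.1847+3.1832) = 0.9017
z = 1.2910
Q* = 373.9865 + 1.2910 * 32.4627 = 415.8958

415.8958 units


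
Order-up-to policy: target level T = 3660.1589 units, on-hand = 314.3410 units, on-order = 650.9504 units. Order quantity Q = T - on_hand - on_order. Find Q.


Inventory position = OH + OO = 314.3410 + 650.9504 = 965.2914
Q = 3660.1589 - 965.2914 = 2694.8675

2694.8675 units


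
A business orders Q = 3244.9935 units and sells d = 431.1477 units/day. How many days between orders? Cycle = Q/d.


Cycle = 3244.9935 / 431.1477 = 7.5264

7.5264 days


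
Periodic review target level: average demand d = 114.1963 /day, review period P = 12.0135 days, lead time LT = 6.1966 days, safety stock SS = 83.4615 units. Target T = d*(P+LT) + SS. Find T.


P + LT = 18.2101
d*(P+LT) = 114.1963 * 18.2101 = 2079.5260
T = 2079.5260 + 83.4615 = 2162.9875

2162.9875 units


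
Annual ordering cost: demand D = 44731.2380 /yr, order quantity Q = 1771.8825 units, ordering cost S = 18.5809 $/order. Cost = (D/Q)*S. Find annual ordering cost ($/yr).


Number of orders = D/Q = 25.2450
Cost = 25.2450 * 18.5809 = 469.0755

469.0755 $/yr


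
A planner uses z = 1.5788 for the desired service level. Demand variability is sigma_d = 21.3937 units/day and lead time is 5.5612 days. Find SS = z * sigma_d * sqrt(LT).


sqrt(LT) = sqrt(5.5612) = 2.3582
SS = 1.5788 * 21.3937 * 2.3582 = 79.6521

79.6521 units


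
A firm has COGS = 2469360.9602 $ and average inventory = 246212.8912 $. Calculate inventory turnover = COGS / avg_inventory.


Turnover = 2469360.9602 / 246212.8912 = 10.0294

10.0294


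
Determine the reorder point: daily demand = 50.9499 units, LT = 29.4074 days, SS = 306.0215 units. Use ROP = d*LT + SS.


d*LT = 50.9499 * 29.4074 = 1498.3041
ROP = 1498.3041 + 306.0215 = 1804.3256

1804.3256 units


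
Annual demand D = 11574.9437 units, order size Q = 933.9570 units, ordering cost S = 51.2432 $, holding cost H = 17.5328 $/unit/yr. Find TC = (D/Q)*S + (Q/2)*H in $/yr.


Ordering cost = D*S/Q = 635.0797
Holding cost = Q*H/2 = 8187.4406
TC = 635.0797 + 8187.4406 = 8822.5204

8822.5204 $/yr


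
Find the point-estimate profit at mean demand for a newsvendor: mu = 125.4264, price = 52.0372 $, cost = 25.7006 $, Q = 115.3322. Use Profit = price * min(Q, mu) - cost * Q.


Sales at mu = min(115.3322, 125.4264) = 115.3322
Revenue = 52.0372 * 115.3322 = 6001.5648
Total cost = 25.7006 * 115.3322 = 2964.1067
Profit = 6001.5648 - 2964.1067 = 3037.4580

3037.4580 $


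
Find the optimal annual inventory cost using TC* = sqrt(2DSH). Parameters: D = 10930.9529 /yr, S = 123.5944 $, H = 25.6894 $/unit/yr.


2*D*S*H = 69412993.3496
TC* = sqrt(69412993.3496) = 8331.4461

8331.4461 $/yr


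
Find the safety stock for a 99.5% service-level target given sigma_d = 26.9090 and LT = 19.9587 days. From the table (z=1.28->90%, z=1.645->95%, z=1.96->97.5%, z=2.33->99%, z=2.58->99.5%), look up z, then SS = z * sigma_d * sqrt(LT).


From the table, SL = 99.5% corresponds to z = 2.58
sqrt(LT) = sqrt(19.9587) = 4.4675
SS = 2.58 * 26.9090 * 4.4675 = 310.1583

310.1583 units


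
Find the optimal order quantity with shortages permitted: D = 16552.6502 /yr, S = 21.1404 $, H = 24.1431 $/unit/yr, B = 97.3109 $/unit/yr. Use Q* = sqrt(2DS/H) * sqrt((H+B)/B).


sqrt(2DS/H) = 170.2585
sqrt((H+B)/B) = 1.1172
Q* = 170.2585 * 1.1172 = 190.2103

190.2103 units


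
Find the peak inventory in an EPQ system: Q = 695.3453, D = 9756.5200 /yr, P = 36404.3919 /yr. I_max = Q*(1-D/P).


D/P = 0.2680
1 - D/P = 0.7320
I_max = 695.3453 * 0.7320 = 508.9900

508.9900 units


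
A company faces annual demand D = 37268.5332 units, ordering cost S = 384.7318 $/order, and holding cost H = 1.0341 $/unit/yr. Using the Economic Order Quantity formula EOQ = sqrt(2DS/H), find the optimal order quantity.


2*D*S = 2 * 37268.5332 * 384.7318 = 28676779.7228
2*D*S/H = 27731147.5900
EOQ = sqrt(27731147.5900) = 5266.0372

5266.0372 units


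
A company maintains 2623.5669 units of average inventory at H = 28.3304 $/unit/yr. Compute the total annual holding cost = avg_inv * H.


Cost = 2623.5669 * 28.3304 = 74326.6997

74326.6997 $/yr


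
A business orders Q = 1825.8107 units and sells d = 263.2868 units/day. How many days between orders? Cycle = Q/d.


Cycle = 1825.8107 / 263.2868 = 6.9347

6.9347 days


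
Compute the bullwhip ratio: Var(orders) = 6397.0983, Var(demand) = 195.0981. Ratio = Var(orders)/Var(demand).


BW = 6397.0983 / 195.0981 = 32.7891

32.7891


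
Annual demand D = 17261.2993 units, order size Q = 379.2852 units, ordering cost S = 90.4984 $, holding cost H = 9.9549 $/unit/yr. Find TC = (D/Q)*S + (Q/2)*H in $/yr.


Ordering cost = D*S/Q = 4118.5893
Holding cost = Q*H/2 = 1887.8731
TC = 4118.5893 + 1887.8731 = 6006.4624

6006.4624 $/yr


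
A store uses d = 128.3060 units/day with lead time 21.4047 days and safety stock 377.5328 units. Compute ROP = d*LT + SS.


d*LT = 128.3060 * 21.4047 = 2746.3514
ROP = 2746.3514 + 377.5328 = 3123.8842

3123.8842 units


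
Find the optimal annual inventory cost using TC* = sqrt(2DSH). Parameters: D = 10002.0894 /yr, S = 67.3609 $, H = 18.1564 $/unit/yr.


2*D*S*H = 24465739.6990
TC* = sqrt(24465739.6990) = 4946.2854

4946.2854 $/yr


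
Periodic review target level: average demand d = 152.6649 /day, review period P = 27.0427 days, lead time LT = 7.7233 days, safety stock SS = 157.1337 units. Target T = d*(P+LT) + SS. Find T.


P + LT = 34.7660
d*(P+LT) = 152.6649 * 34.7660 = 5307.5479
T = 5307.5479 + 157.1337 = 5464.6816

5464.6816 units


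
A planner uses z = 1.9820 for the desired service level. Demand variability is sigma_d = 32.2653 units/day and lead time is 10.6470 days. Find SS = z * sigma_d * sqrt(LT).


sqrt(LT) = sqrt(10.6470) = 3.2630
SS = 1.9820 * 32.2653 * 3.2630 = 208.6666

208.6666 units


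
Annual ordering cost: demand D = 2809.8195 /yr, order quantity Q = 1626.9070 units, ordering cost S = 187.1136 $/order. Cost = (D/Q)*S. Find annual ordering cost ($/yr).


Number of orders = D/Q = 1.7271
Cost = 1.7271 * 187.1136 = 323.1626

323.1626 $/yr


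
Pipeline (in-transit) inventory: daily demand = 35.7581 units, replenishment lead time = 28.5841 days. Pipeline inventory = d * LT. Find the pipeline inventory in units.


Pipeline = 35.7581 * 28.5841 = 1022.1131

1022.1131 units


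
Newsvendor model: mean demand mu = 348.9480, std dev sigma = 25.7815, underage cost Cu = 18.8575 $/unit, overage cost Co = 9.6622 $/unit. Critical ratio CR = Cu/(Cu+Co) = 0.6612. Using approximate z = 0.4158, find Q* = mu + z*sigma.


CR = Cu/(Cu+Co) = 18.8575/(18.8575+9.6622) = 0.6612
z = 0.4158
Q* = 348.9480 + 0.4158 * 25.7815 = 359.6679

359.6679 units


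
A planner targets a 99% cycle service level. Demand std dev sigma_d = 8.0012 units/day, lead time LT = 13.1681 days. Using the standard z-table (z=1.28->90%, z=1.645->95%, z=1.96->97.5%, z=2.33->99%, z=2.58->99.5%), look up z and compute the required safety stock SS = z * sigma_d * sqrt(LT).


From the table, SL = 99% corresponds to z = 2.33
sqrt(LT) = sqrt(13.1681) = 3.6288
SS = 2.33 * 8.0012 * 3.6288 = 67.6507

67.6507 units


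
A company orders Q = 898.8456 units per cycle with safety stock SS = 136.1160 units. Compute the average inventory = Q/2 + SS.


Q/2 = 449.4228
Avg = 449.4228 + 136.1160 = 585.5388

585.5388 units


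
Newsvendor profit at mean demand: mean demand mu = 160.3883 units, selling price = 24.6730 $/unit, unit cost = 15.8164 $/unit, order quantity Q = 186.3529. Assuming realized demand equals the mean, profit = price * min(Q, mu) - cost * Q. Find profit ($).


Sales at mu = min(186.3529, 160.3883) = 160.3883
Revenue = 24.6730 * 160.3883 = 3957.2605
Total cost = 15.8164 * 186.3529 = 2947.4320
Profit = 3957.2605 - 2947.4320 = 1009.8285

1009.8285 $


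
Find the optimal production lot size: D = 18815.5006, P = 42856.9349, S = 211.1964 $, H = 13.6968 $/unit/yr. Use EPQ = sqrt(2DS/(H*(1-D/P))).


1 - D/P = 1 - 0.4390 = 0.5610
H*(1-D/P) = 7.6835
2DS = 7947531.9818
EPQ = sqrt(1034365.2063) = 1017.0375

1017.0375 units


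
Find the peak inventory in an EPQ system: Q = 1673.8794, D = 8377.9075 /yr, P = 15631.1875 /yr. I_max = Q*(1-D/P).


D/P = 0.5360
1 - D/P = 0.4640
I_max = 1673.8794 * 0.4640 = 776.7238

776.7238 units


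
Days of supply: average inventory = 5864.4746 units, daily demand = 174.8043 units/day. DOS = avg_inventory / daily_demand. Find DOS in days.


DOS = 5864.4746 / 174.8043 = 33.5488

33.5488 days


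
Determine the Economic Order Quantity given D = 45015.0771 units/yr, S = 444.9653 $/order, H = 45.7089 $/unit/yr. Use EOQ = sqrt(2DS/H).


2*D*S = 2 * 45015.0771 * 444.9653 = 40060294.5726
2*D*S/H = 876422.1973
EOQ = sqrt(876422.1973) = 936.1742

936.1742 units


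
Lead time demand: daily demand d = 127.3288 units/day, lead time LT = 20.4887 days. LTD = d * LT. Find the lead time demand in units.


LTD = 127.3288 * 20.4887 = 2608.8016

2608.8016 units


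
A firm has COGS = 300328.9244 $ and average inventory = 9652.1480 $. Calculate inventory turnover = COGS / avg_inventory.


Turnover = 300328.9244 / 9652.1480 = 31.1152

31.1152


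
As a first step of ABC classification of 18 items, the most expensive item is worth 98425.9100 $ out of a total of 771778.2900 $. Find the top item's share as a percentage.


Top item = 98425.9100
Total = 771778.2900
Percentage = 98425.9100 / 771778.2900 * 100 = 12.7531

12.7531%


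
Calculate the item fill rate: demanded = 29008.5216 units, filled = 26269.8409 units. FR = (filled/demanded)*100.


FR = 26269.8409 / 29008.5216 * 100 = 90.5590

90.5590%


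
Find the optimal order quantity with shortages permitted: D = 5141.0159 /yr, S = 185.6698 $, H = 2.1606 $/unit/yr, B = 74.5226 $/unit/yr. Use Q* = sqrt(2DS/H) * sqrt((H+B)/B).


sqrt(2DS/H) = 939.9893
sqrt((H+B)/B) = 1.0144
Q* = 939.9893 * 1.0144 = 953.5183

953.5183 units


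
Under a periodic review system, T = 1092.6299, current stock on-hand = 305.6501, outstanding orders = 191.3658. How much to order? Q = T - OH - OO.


Inventory position = OH + OO = 305.6501 + 191.3658 = 497.0159
Q = 1092.6299 - 497.0159 = 595.6140

595.6140 units


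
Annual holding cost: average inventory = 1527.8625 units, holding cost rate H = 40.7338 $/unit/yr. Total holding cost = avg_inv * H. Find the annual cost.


Cost = 1527.8625 * 40.7338 = 62235.6455

62235.6455 $/yr


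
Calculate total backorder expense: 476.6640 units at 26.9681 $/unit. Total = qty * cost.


Total = 476.6640 * 26.9681 = 12854.7224

12854.7224 $


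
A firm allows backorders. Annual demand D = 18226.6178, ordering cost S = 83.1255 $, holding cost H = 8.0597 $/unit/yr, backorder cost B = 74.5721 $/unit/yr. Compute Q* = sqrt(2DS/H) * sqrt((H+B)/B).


sqrt(2DS/H) = 613.1627
sqrt((H+B)/B) = 1.0527
Q* = 613.1627 * 1.0527 = 645.4478

645.4478 units


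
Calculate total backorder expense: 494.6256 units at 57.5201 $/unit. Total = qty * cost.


Total = 494.6256 * 57.5201 = 28450.9140

28450.9140 $


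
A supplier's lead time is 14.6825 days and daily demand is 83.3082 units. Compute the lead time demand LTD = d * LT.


LTD = 83.3082 * 14.6825 = 1223.1726

1223.1726 units


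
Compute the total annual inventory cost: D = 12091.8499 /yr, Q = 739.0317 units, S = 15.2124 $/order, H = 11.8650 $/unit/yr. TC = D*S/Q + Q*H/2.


Ordering cost = D*S/Q = 248.9014
Holding cost = Q*H/2 = 4384.3056
TC = 248.9014 + 4384.3056 = 4633.2070

4633.2070 $/yr


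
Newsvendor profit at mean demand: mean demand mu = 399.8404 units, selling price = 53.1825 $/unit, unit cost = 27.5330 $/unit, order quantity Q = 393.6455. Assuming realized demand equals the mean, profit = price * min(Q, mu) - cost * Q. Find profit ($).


Sales at mu = min(393.6455, 399.8404) = 393.6455
Revenue = 53.1825 * 393.6455 = 20935.0518
Total cost = 27.5330 * 393.6455 = 10838.2416
Profit = 20935.0518 - 10838.2416 = 10096.8103

10096.8103 $


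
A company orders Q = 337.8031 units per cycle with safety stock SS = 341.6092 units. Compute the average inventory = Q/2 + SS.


Q/2 = 168.9015
Avg = 168.9015 + 341.6092 = 510.5107

510.5107 units


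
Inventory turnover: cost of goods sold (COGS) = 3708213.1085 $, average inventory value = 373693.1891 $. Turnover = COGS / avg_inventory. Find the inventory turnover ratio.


Turnover = 3708213.1085 / 373693.1891 = 9.9231

9.9231


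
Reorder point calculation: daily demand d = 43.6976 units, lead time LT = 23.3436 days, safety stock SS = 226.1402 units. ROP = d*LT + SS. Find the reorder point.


d*LT = 43.6976 * 23.3436 = 1020.0593
ROP = 1020.0593 + 226.1402 = 1246.1995

1246.1995 units


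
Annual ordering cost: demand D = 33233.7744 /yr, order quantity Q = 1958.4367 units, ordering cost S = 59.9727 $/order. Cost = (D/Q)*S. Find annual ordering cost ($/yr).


Number of orders = D/Q = 16.9695
Cost = 16.9695 * 59.9727 = 1017.7093

1017.7093 $/yr


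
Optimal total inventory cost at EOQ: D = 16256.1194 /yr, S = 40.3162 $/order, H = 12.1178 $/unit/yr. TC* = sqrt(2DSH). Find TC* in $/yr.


2*D*S*H = 15883647.7597
TC* = sqrt(15883647.7597) = 3985.4294

3985.4294 $/yr


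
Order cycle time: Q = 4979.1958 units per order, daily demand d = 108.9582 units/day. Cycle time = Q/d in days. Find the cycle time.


Cycle = 4979.1958 / 108.9582 = 45.6982

45.6982 days


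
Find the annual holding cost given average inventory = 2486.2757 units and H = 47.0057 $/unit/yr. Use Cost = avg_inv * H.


Cost = 2486.2757 * 47.0057 = 116869.1297

116869.1297 $/yr


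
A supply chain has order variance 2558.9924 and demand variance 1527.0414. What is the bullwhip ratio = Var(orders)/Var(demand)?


BW = 2558.9924 / 1527.0414 = 1.6758

1.6758


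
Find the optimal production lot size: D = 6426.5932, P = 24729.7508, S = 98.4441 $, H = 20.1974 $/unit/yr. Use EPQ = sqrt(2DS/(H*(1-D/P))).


1 - D/P = 1 - 0.2599 = 0.7401
H*(1-D/P) = 14.9486
2DS = 1265320.3673
EPQ = sqrt(84644.5018) = 290.9373

290.9373 units


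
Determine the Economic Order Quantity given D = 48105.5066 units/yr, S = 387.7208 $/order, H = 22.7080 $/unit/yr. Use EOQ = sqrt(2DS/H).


2*D*S = 2 * 48105.5066 * 387.7208 = 37303011.0067
2*D*S/H = 1642725.5155
EOQ = sqrt(1642725.5155) = 1281.6885

1281.6885 units


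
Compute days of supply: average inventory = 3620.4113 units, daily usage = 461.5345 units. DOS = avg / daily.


DOS = 3620.4113 / 461.5345 = 7.8443

7.8443 days


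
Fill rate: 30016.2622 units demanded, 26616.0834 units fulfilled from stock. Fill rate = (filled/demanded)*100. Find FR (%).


FR = 26616.0834 / 30016.2622 * 100 = 88.6722

88.6722%


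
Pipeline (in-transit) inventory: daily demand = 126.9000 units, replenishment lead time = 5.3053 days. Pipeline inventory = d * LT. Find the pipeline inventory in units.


Pipeline = 126.9000 * 5.3053 = 673.2426

673.2426 units


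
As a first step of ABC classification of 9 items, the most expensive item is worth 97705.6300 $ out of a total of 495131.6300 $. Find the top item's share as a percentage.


Top item = 97705.6300
Total = 495131.6300
Percentage = 97705.6300 / 495131.6300 * 100 = 19.7333

19.7333%


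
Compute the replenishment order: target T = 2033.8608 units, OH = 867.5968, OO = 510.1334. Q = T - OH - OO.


Inventory position = OH + OO = 867.5968 + 510.1334 = 1377.7302
Q = 2033.8608 - 1377.7302 = 656.1306

656.1306 units


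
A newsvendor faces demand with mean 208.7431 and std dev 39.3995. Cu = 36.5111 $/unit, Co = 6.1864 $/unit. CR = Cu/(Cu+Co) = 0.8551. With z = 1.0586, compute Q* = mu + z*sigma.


CR = Cu/(Cu+Co) = 36.5111/(36.5111+6.1864) = 0.8551
z = 1.0586
Q* = 208.7431 + 1.0586 * 39.3995 = 250.4514

250.4514 units


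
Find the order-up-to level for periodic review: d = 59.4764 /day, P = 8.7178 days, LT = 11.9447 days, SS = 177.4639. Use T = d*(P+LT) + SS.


P + LT = 20.6625
d*(P+LT) = 59.4764 * 20.6625 = 1228.9311
T = 1228.9311 + 177.4639 = 1406.3950

1406.3950 units


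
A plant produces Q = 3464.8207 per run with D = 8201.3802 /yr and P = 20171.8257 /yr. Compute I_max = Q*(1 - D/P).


D/P = 0.4066
1 - D/P = 0.5934
I_max = 3464.8207 * 0.5934 = 2056.1078

2056.1078 units


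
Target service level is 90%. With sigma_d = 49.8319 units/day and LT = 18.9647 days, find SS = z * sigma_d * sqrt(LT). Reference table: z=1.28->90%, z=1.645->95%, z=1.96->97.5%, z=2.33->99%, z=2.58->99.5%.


From the table, SL = 90% corresponds to z = 1.28
sqrt(LT) = sqrt(18.9647) = 4.3548
SS = 1.28 * 49.8319 * 4.3548 = 277.7732

277.7732 units


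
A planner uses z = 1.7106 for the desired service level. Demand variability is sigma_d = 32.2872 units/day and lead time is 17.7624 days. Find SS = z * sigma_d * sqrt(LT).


sqrt(LT) = sqrt(17.7624) = 4.2145
SS = 1.7106 * 32.2872 * 4.2145 = 232.7714

232.7714 units


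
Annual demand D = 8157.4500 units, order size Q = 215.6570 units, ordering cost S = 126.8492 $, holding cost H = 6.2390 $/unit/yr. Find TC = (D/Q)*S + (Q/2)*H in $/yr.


Ordering cost = D*S/Q = 4798.2027
Holding cost = Q*H/2 = 672.7420
TC = 4798.2027 + 672.7420 = 5470.9447

5470.9447 $/yr


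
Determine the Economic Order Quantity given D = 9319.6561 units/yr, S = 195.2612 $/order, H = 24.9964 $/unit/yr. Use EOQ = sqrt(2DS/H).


2*D*S = 2 * 9319.6561 * 195.2612 = 3639534.4673
2*D*S/H = 145602.3454
EOQ = sqrt(145602.3454) = 381.5788

381.5788 units


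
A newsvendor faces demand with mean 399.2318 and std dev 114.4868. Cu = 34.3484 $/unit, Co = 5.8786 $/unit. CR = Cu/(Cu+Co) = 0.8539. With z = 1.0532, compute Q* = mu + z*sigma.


CR = Cu/(Cu+Co) = 34.3484/(34.3484+5.8786) = 0.8539
z = 1.0532
Q* = 399.2318 + 1.0532 * 114.4868 = 519.8093

519.8093 units


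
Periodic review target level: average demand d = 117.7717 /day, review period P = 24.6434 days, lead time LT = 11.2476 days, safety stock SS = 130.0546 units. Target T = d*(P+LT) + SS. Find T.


P + LT = 35.8910
d*(P+LT) = 117.7717 * 35.8910 = 4226.9441
T = 4226.9441 + 130.0546 = 4356.9987

4356.9987 units


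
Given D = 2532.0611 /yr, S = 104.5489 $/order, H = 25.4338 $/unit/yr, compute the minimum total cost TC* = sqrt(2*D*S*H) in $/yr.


2*D*S*H = 13465884.8552
TC* = sqrt(13465884.8552) = 3669.5892

3669.5892 $/yr


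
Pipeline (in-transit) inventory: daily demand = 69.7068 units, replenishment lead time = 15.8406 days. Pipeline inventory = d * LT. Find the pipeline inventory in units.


Pipeline = 69.7068 * 15.8406 = 1104.1975

1104.1975 units


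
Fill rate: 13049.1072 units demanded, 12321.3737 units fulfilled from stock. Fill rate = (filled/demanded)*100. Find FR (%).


FR = 12321.3737 / 13049.1072 * 100 = 94.4231

94.4231%


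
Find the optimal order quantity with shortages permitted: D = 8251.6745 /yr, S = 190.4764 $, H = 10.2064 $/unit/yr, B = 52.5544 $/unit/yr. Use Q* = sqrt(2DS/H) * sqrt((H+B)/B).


sqrt(2DS/H) = 554.9711
sqrt((H+B)/B) = 1.0928
Q* = 554.9711 * 1.0928 = 606.4710

606.4710 units


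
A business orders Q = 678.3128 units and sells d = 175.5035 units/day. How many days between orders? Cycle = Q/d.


Cycle = 678.3128 / 175.5035 = 3.8650

3.8650 days


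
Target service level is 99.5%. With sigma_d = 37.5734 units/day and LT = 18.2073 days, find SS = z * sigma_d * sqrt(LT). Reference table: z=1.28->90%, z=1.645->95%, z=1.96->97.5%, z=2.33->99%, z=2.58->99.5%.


From the table, SL = 99.5% corresponds to z = 2.58
sqrt(LT) = sqrt(18.2073) = 4.2670
SS = 2.58 * 37.5734 * 4.2670 = 413.6404

413.6404 units


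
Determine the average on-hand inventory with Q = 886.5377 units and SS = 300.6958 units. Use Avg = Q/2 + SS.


Q/2 = 443.2688
Avg = 443.2688 + 300.6958 = 743.9647

743.9647 units


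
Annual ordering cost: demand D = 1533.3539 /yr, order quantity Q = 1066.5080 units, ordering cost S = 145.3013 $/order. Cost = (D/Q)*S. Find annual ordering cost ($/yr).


Number of orders = D/Q = 1.4377
Cost = 1.4377 * 145.3013 = 208.9045

208.9045 $/yr


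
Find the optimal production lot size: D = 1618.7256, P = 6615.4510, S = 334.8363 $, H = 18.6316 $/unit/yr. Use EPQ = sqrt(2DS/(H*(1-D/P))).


1 - D/P = 1 - 0.2447 = 0.7553
H*(1-D/P) = 14.0727
2DS = 1084016.1812
EPQ = sqrt(77029.9449) = 277.5427

277.5427 units


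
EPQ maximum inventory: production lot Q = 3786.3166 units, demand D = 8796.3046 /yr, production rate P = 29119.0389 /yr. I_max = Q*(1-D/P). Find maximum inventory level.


D/P = 0.3021
1 - D/P = 0.6979
I_max = 3786.3166 * 0.6979 = 2642.5428

2642.5428 units


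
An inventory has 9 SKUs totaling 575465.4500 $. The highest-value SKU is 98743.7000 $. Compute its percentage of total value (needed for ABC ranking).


Top item = 98743.7000
Total = 575465.4500
Percentage = 98743.7000 / 575465.4500 * 100 = 17.1589

17.1589%


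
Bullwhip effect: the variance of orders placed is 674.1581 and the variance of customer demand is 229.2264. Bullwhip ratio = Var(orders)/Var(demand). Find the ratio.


BW = 674.1581 / 229.2264 = 2.9410

2.9410


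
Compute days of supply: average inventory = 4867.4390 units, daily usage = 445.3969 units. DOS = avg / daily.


DOS = 4867.4390 / 445.3969 = 10.9283

10.9283 days


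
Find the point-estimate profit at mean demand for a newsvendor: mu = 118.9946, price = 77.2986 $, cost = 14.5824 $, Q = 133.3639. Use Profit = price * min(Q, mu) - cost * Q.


Sales at mu = min(133.3639, 118.9946) = 118.9946
Revenue = 77.2986 * 118.9946 = 9198.1160
Total cost = 14.5824 * 133.3639 = 1944.7657
Profit = 9198.1160 - 1944.7657 = 7253.3503

7253.3503 $


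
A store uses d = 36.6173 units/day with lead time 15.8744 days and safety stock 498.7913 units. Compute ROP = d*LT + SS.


d*LT = 36.6173 * 15.8744 = 581.2777
ROP = 581.2777 + 498.7913 = 1080.0690

1080.0690 units


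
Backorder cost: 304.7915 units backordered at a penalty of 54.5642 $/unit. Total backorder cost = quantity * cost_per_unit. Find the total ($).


Total = 304.7915 * 54.5642 = 16630.7044

16630.7044 $


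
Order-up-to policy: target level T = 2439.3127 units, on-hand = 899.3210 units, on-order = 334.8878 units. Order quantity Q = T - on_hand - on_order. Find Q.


Inventory position = OH + OO = 899.3210 + 334.8878 = 1234.2088
Q = 2439.3127 - 1234.2088 = 1205.1039

1205.1039 units


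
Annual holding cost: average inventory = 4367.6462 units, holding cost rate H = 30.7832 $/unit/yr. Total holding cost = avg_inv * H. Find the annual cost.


Cost = 4367.6462 * 30.7832 = 134450.1265

134450.1265 $/yr


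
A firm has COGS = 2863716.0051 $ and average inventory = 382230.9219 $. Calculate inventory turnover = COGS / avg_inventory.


Turnover = 2863716.0051 / 382230.9219 = 7.4921

7.4921


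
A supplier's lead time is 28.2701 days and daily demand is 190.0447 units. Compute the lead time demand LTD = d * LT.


LTD = 190.0447 * 28.2701 = 5372.5827

5372.5827 units


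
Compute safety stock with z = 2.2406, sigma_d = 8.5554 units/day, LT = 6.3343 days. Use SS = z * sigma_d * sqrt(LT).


sqrt(LT) = sqrt(6.3343) = 2.5168
SS = 2.2406 * 8.5554 * 2.5168 = 48.2452

48.2452 units


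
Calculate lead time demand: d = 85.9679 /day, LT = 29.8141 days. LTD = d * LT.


LTD = 85.9679 * 29.8141 = 2563.0556

2563.0556 units


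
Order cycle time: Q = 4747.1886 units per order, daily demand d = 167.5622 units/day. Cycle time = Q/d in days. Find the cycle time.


Cycle = 4747.1886 / 167.5622 = 28.3309

28.3309 days


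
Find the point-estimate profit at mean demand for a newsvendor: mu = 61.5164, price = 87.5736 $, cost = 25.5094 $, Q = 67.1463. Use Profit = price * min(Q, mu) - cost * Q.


Sales at mu = min(67.1463, 61.5164) = 61.5164
Revenue = 87.5736 * 61.5164 = 5387.2126
Total cost = 25.5094 * 67.1463 = 1712.8618
Profit = 5387.2126 - 1712.8618 = 3674.3508

3674.3508 $


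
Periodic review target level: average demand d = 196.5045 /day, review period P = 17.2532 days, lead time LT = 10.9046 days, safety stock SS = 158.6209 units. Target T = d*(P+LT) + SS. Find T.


P + LT = 28.1578
d*(P+LT) = 196.5045 * 28.1578 = 5533.1344
T = 5533.1344 + 158.6209 = 5691.7553

5691.7553 units


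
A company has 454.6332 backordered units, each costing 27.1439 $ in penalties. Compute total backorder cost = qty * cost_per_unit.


Total = 454.6332 * 27.1439 = 12340.5181

12340.5181 $


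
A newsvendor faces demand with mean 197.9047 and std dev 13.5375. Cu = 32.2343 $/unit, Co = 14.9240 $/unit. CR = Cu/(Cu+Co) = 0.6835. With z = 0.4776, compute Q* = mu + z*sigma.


CR = Cu/(Cu+Co) = 32.2343/(32.2343+14.9240) = 0.6835
z = 0.4776
Q* = 197.9047 + 0.4776 * 13.5375 = 204.3702

204.3702 units


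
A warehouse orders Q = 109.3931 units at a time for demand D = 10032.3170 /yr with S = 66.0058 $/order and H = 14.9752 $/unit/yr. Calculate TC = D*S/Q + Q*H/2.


Ordering cost = D*S/Q = 6053.3170
Holding cost = Q*H/2 = 819.0918
TC = 6053.3170 + 819.0918 = 6872.4088

6872.4088 $/yr


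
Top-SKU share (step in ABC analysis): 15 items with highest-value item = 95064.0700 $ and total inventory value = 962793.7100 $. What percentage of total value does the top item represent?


Top item = 95064.0700
Total = 962793.7100
Percentage = 95064.0700 / 962793.7100 * 100 = 9.8738

9.8738%
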